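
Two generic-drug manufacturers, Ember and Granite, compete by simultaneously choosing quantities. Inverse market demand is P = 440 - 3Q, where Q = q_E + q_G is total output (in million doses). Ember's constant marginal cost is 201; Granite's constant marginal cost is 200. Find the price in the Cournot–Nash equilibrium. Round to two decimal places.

Ember's profit: π_E = (440 - 3Q)q_E - (201q_E). Setting ∂π_E/∂q_E = 0: 239 - 6q_E - 3(q_G) = 0.
Granite's first-order condition: 240 - 6q_G - 3(q_E) = 0.
Rearranging gives the reaction functions q_E = (239 - 3q_G)/6 and q_G = (240 - 3q_E)/6.
Substituting one into the other gives q_E = 238/9 and q_G = 241/9.
Total output Q = 479/9, so price P = 440 - 3·(479/9) = 841/3.

280.33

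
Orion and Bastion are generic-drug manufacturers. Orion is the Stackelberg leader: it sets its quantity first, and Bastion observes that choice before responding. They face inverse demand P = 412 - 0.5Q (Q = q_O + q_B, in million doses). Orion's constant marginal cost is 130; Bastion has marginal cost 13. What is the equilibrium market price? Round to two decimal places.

Solve by backward induction. Given q_O, the follower Bastion maximises π_B = (412 - (1/2)q_O - (1/2)q_B)q_B - 13q_B.
Follower FOC: 399 - (1/2)q_O - q_B = 0, so q_B(q_O) = (399 - (1/2)q_O).
Orion substitutes q_B(q_O) into its own profit: π_O = q_O(412 - (1/2)q_O - (399 - (1/2)q_O)/2) - 130q_O = (425/2 - (1/4)q_O)q_O - 130q_O.
Maximising: ∂π_O/∂q_O = 165/2 - (1/2)q_O = 0, giving q_O = 165.
Then q_B = (399 - (1/2)·165) = 633/2.
Total output Q = 963/2, so price P = 412 - (1/2)·(963/2) = 685/4.

171.25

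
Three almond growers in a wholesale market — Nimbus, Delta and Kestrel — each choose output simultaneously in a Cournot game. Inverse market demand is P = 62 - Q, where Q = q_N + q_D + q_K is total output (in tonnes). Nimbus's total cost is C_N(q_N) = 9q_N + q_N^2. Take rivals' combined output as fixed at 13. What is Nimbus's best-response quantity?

With rivals' combined output fixed at 13, Nimbus's profit is π_N = (62 - 13 - q_N)q_N - (9q_N + q_N²) = (49 - q_N)q_N - (9q_N + q_N²).
∂π_N/∂q_N = 40 - 4q_N = 0, so q_N = 10.

10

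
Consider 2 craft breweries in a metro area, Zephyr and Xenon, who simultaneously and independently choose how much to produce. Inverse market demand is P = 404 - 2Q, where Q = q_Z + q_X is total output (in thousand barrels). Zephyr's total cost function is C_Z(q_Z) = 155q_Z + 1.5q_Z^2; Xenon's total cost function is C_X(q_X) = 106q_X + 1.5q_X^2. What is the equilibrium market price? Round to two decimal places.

Zephyr's profit: π_Z = (404 - 2Q)q_Z - (155q_Z + (3/2)q_Z²). Setting ∂π_Z/∂q_Z = 0: 249 - 7q_Z - 2(q_X) = 0.
Xenon's first-order condition: 298 - 7q_X - 2(q_Z) = 0.
Best responses: q_Z = (249 - 2q_X)/7, q_X = (298 - 2q_Z)/7.
Solving the pair: q_Z = 1147/45, q_X = 1588/45.
Total output Q = 547/9, so price P = 404 - 2·(547/9) = 282.4444.

282.44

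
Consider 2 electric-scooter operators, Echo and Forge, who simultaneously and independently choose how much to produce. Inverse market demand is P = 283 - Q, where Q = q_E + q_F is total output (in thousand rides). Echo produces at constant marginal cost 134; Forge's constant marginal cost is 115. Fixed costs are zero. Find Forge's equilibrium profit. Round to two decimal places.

Echo's profit: π_E = (283 - Q)q_E - (134q_E). Setting ∂π_E/∂q_E = 0: 149 - 2q_E - (q_F) = 0.
Forge's first-order condition: 168 - 2q_F - (q_E) = 0.
Rearranging gives the reaction functions q_E = (149 - q_F)/2 and q_F = (168 - q_E)/2.
Solving the pair: q_E = 130/3, q_F = 187/3.
Price P = 283 - 317/3 = 532/3.
Forge's profit: (532/3 - 115)·(187/3) = 3885.4444.

3885.44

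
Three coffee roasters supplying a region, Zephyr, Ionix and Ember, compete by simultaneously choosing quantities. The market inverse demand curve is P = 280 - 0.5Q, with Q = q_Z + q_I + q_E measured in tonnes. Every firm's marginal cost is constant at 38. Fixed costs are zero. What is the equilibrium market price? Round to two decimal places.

Each firm earns π_i = (280 - 0.5Q)q_i - 38q_i.
First-order condition (treating rivals' output as given): 242 - q_i - (1/2)·Σ_{j≠i} q_j = 0.
By symmetry each firm produces the same amount; substituting Σ_{j≠i} q_j = 2q_i yields q_i = 242/2 = 121.
Total output Q = 363, so price P = 280 - (1/2)·363 = 197/2.

98.50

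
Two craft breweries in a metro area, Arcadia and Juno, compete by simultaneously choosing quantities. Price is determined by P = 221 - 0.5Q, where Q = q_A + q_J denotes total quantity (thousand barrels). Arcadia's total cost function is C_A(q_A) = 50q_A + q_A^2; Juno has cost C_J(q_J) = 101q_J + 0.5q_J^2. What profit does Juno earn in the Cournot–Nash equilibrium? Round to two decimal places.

Arcadia's profit: π_A = (221 - 0.5Q)q_A - (50q_A + q_A²). Setting ∂π_A/∂q_A = 0: 171 - 3q_A - (1/2)(q_J) = 0.
Juno's profit: π_J = (221 - 0.5Q)q_J - (101q_J + (1/2)q_J²). Setting ∂π_J/∂q_J = 0: 120 - 2q_J - (1/2)(q_A) = 0.
Best responses: q_A = (171 - (1/2)q_J)/3, q_J = (120 - (1/2)q_A)/2.
Substituting one into the other gives q_A = 1128/23 and q_J = 1098/23.
Price P = 221 - (1/2)·96.7826 = 172.6087.
Juno's profit: 172.6087·(1098/23) - 101·(1098/23) - (1/2)(1098/23)² = 2279.0246.

2279.02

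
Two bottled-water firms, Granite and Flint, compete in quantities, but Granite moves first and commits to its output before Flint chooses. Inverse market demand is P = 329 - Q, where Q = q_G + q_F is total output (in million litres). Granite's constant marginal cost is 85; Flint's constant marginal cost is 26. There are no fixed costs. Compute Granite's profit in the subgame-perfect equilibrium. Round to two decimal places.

Solve by backward induction. Given q_G, the follower Flint maximises π_F = (329 - q_G - q_F)q_F - 26q_F.
∂π_F/∂q_F = 303 - q_G - 2q_F = 0 gives the reaction function q_F = (303 - q_G)/2.
Granite substitutes q_F(q_G) into its own profit: π_G = q_G(329 - q_G - (303 - q_G)/2) - 85q_G = (355/2 - (1/2)q_G)q_G - 85q_G.
The leader's first-order condition 185/2 - q_G = 0 yields q_G = 185/2.
Then q_F = (303 - 185/2)/2 = 421/4.
Price P = 329 - 791/4 = 525/4.
Granite's profit: (525/4 - 85)·(185/2) = 4278.1250.

4278.13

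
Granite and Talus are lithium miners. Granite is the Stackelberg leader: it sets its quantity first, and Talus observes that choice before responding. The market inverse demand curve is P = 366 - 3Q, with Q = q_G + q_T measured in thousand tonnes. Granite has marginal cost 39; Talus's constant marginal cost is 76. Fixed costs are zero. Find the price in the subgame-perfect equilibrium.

Solve by backward induction. Given q_G, the follower Talus maximises π_T = (366 - 3q_G - 3q_T)q_T - 76q_T.
Follower FOC: 290 - 3q_G - 6q_T = 0, so q_T(q_G) = (290 - 3q_G)/6.
Granite substitutes q_T(q_G) into its own profit: π_G = q_G(366 - 3q_G - (290 - 3q_G)/2) - 39q_G = (221 - (3/2)q_G)q_G - 39q_G.
Leader FOC: 182 - 3q_G = 0, so q_G = 182/3.
Then q_T = (290 - 3·(182/3))/6 = 18.
Total output Q = 236/3, so price P = 366 - 3·(236/3) = 130.

130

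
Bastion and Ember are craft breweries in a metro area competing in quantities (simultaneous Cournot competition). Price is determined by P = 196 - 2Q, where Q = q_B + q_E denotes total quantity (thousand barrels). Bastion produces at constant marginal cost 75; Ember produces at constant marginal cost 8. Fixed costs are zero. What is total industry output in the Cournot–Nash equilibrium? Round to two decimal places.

51.50

Bastion's profit: π_B = (196 - 2Q)q_B - (75q_B). Setting ∂π_B/∂q_B = 0: 121 - 4q_B - 2(q_E) = 0.
Ember's profit: π_E = (196 - 2Q)q_E - (8q_E). Setting ∂π_E/∂q_E = 0: 188 - 4q_E - 2(q_B) = 0.
Rearranging gives the reaction functions q_B = (121 - 2q_E)/4 and q_E = (188 - 2q_B)/4.
Solving the pair: q_B = 9, q_E = 85/2.
Total output Q = 9 + 85/2 = 103/2.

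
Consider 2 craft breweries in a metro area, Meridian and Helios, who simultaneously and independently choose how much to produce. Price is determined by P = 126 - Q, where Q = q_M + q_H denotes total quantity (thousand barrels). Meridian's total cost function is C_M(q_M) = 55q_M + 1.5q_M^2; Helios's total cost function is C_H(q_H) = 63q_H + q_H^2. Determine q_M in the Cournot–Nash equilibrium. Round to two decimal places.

11.63

Meridian's profit: π_M = (126 - Q)q_M - (55q_M + (3/2)q_M²). Setting ∂π_M/∂q_M = 0: 71 - 5q_M - (q_H) = 0.
Helios's profit: π_H = (126 - Q)q_H - (63q_H + q_H²). Setting ∂π_H/∂q_H = 0: 63 - 4q_H - (q_M) = 0.
So q_M = (71 - q_H)/5 and q_H = (63 - q_M)/4.
Substituting one into the other gives q_M = 221/19 and q_H = 244/19.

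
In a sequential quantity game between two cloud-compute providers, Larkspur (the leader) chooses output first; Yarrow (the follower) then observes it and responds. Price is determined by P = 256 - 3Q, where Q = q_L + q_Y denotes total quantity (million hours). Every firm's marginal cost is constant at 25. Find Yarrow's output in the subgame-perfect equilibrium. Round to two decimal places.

19.25

The follower Yarrow best-responds to any q_L: π_Y = (256 - 3Q)q_Y - 25q_Y.
Setting the follower's marginal profit to zero, 231 - 3q_L - 6q_Y = 0, i.e. q_Y = (231 - 3q_L)/6.
The leader anticipates this reaction. Substituting into P = 256 - 3Q gives P = 281/2 - (3/2)q_L, so π_L = (281/2 - (3/2)q_L)q_L - 25q_L.
Leader FOC: 231/2 - 3q_L = 0, so q_L = 77/2.
Then q_Y = (231 - 3·(77/2))/6 = 77/4.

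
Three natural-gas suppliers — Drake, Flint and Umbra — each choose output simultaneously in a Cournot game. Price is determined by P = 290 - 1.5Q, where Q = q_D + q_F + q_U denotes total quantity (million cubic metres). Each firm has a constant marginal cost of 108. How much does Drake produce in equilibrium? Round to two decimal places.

30.33

Each firm earns π_i = (290 - 1.5Q)q_i - 108q_i.
Setting ∂π_i/∂q_i = 0 with rivals' quantities fixed: 182 - 3q_i - (3/2)·Σ_{j≠i} q_j = 0.
By symmetry each firm produces the same amount; substituting Σ_{j≠i} q_j = 2q_i yields q_i = 182/6 = 91/3.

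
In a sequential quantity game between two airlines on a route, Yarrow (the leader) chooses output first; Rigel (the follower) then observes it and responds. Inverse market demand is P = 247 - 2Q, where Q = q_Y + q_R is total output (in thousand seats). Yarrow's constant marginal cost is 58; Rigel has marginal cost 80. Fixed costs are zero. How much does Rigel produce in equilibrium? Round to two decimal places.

15.38

Solve by backward induction. Given q_Y, the follower Rigel maximises π_R = (247 - 2q_Y - 2q_R)q_R - 80q_R.
Follower FOC: 167 - 2q_Y - 4q_R = 0, so q_R(q_Y) = (167 - 2q_Y)/4.
Yarrow substitutes q_R(q_Y) into its own profit: π_Y = q_Y(247 - 2q_Y - (167 - 2q_Y)/2) - 58q_Y = (327/2 - q_Y)q_Y - 58q_Y.
Leader FOC: 211/2 - 2q_Y = 0, so q_Y = 211/4.
Then q_R = (167 - 2·(211/4))/4 = 123/8.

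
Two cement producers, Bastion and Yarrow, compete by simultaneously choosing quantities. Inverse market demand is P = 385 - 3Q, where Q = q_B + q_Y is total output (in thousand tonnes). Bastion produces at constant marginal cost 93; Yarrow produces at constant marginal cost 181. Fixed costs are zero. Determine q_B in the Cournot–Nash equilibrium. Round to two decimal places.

Bastion's profit: π_B = (385 - 3Q)q_B - (93q_B). Setting ∂π_B/∂q_B = 0: 292 - 6q_B - 3(q_Y) = 0.
Yarrow's profit: π_Y = (385 - 3Q)q_Y - (181q_Y). Setting ∂π_Y/∂q_Y = 0: 204 - 6q_Y - 3(q_B) = 0.
So q_B = (292 - 3q_Y)/6 and q_Y = (204 - 3q_B)/6.
Substituting one into the other gives q_B = 380/9 and q_Y = 116/9.

42.22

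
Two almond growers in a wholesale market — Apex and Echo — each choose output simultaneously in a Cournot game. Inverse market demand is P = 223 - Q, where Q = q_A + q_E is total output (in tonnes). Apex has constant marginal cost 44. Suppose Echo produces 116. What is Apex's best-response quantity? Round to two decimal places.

31.50

With the rival's output fixed at 116, Apex's profit is π_A = (223 - 116 - q_A)q_A - (44q_A) = (107 - q_A)q_A - (44q_A).
∂π_A/∂q_A = 63 - 2q_A = 0, so q_A = 63/2.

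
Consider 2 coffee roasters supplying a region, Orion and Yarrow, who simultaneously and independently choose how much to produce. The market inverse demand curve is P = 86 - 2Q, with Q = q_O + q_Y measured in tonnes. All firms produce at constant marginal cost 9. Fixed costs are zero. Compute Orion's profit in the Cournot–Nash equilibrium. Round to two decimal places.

Each firm earns π_i = (86 - 2Q)q_i - 9q_i.
Setting ∂π_i/∂q_i = 0 with rivals' quantities fixed: 77 - 4q_i - 2q_j = 0.
By symmetry each firm produces the same amount; substituting q_j = q_i yields q_i = 77/6.
Price P = 86 - 2·(77/3) = 104/3.
Orion's profit: (104/3 - 9)·(77/6) = 329.3889.

329.39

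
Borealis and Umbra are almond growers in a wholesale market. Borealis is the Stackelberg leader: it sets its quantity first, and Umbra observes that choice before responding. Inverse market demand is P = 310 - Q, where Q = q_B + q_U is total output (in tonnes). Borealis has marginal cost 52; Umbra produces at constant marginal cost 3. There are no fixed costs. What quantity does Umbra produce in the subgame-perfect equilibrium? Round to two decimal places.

Solve by backward induction. Given q_B, the follower Umbra maximises π_U = (310 - q_B - q_U)q_U - 3q_U.
Follower FOC: 307 - q_B - 2q_U = 0, so q_U(q_B) = (307 - q_B)/2.
The leader anticipates this reaction. Substituting into P = 310 - Q gives P = 313/2 - (1/2)q_B, so π_B = (313/2 - (1/2)q_B)q_B - 52q_B.
The leader's first-order condition 209/2 - q_B = 0 yields q_B = 209/2.
Then q_U = (307 - 209/2)/2 = 405/4.

101.25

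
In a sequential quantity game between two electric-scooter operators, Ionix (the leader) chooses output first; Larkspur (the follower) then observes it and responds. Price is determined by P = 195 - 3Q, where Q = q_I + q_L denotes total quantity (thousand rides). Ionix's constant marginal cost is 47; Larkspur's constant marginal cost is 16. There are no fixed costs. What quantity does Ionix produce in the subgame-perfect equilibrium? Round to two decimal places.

19.50

The follower Larkspur best-responds to any q_I: π_L = (195 - 3Q)q_L - 16q_L.
Follower FOC: 179 - 3q_I - 6q_L = 0, so q_L(q_I) = (179 - 3q_I)/6.
Ionix substitutes q_L(q_I) into its own profit: π_I = q_I(195 - 3q_I - (179 - 3q_I)/2) - 47q_I = (211/2 - (3/2)q_I)q_I - 47q_I.
Maximising: ∂π_I/∂q_I = 117/2 - 3q_I = 0, giving q_I = 39/2.
Then q_L = (179 - 3·(39/2))/6 = 241/12.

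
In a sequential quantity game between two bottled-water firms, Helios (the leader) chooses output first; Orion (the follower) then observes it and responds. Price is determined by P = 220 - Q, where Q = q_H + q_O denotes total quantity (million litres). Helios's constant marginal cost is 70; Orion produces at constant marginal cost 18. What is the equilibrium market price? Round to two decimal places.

The follower Orion best-responds to any q_H: π_O = (220 - Q)q_O - 18q_O.
Follower FOC: 202 - q_H - 2q_O = 0, so q_O(q_H) = (202 - q_H)/2.
The leader anticipates this reaction. Substituting into P = 220 - Q gives P = 119 - (1/2)q_H, so π_H = (119 - (1/2)q_H)q_H - 70q_H.
The leader's first-order condition 49 - q_H = 0 yields q_H = 49.
Then q_O = (202 - 49)/2 = 153/2.
Total output Q = 251/2, so price P = 220 - 251/2 = 189/2.

94.50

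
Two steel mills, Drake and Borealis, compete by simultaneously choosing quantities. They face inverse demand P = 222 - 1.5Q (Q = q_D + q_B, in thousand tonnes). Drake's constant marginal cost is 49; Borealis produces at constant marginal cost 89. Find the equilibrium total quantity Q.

Drake's profit: π_D = (222 - 1.5Q)q_D - (49q_D). Setting ∂π_D/∂q_D = 0: 173 - 3q_D - (3/2)(q_B) = 0.
Borealis's profit: π_B = (222 - 1.5Q)q_B - (89q_B). Setting ∂π_B/∂q_B = 0: 133 - 3q_B - (3/2)(q_D) = 0.
Rearranging gives the reaction functions q_D = (173 - (3/2)q_B)/3 and q_B = (133 - (3/2)q_D)/3.
Substituting one into the other gives q_D = 142/3 and q_B = 62/3.
Total output Q = 142/3 + 62/3 = 68.

68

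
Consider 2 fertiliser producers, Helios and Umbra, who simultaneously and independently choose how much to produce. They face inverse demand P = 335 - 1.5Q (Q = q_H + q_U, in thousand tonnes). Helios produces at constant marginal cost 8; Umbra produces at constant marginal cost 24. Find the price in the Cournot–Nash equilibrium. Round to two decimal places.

Helios's profit: π_H = (335 - 1.5Q)q_H - (8q_H). Setting ∂π_H/∂q_H = 0: 327 - 3q_H - (3/2)(q_U) = 0.
Umbra's first-order condition: 311 - 3q_U - (3/2)(q_H) = 0.
Best responses: q_H = (327 - (3/2)q_U)/3, q_U = (311 - (3/2)q_H)/3.
Solving the pair: q_H = 686/9, q_U = 590/9.
Total output Q = 1276/9, so price P = 335 - (3/2)·(1276/9) = 367/3.

122.33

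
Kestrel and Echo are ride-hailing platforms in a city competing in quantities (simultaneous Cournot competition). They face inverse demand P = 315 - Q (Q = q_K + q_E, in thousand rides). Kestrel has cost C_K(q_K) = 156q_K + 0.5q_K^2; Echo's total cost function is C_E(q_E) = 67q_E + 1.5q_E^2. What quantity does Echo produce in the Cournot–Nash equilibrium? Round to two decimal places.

41.79

Kestrel's profit: π_K = (315 - Q)q_K - (156q_K + (1/2)q_K²). Setting ∂π_K/∂q_K = 0: 159 - 3q_K - (q_E) = 0.
Echo's profit: π_E = (315 - Q)q_E - (67q_E + (3/2)q_E²). Setting ∂π_E/∂q_E = 0: 248 - 5q_E - (q_K) = 0.
Rearranging gives the reaction functions q_K = (159 - q_E)/3 and q_E = (248 - q_K)/5.
Substituting one into the other gives q_K = 547/14 and q_E = 585/14.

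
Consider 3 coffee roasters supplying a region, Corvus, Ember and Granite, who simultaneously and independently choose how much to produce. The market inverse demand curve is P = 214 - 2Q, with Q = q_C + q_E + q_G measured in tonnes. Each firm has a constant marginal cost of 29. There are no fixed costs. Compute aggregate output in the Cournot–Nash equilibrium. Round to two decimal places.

69.38

Each firm earns π_i = (214 - 2Q)q_i - 29q_i.
Setting ∂π_i/∂q_i = 0 with rivals' quantities fixed: 185 - 4q_i - 2·Σ_{j≠i} q_j = 0.
By symmetry each firm produces the same amount; substituting Σ_{j≠i} q_j = 2q_i yields q_i = 185/8.
Total output Q = 185/8 + 185/8 + 185/8 = 555/8.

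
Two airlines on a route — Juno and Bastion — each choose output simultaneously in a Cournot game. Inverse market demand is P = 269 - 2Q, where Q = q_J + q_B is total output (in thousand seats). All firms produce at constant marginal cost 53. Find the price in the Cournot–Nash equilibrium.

Each firm earns π_i = (269 - 2Q)q_i - 53q_i.
First-order condition (treating rivals' output as given): 216 - 4q_i - 2q_j = 0.
By symmetry each firm produces the same amount; substituting q_j = q_i yields q_i = 216/6 = 36.
Total output Q = 72, so price P = 269 - 2·72 = 125.

125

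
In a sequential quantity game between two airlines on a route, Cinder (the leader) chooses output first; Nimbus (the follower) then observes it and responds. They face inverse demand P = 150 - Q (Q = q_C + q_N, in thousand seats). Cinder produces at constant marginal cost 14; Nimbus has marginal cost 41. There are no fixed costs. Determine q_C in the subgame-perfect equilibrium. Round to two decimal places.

Solve by backward induction. Given q_C, the follower Nimbus maximises π_N = (150 - q_C - q_N)q_N - 41q_N.
Setting the follower's marginal profit to zero, 109 - q_C - 2q_N = 0, i.e. q_N = (109 - q_C)/2.
Cinder substitutes q_N(q_C) into its own profit: π_C = q_C(150 - q_C - (109 - q_C)/2) - 14q_C = (191/2 - (1/2)q_C)q_C - 14q_C.
The leader's first-order condition 163/2 - q_C = 0 yields q_C = 163/2.
Then q_N = (109 - 163/2)/2 = 55/4.

81.50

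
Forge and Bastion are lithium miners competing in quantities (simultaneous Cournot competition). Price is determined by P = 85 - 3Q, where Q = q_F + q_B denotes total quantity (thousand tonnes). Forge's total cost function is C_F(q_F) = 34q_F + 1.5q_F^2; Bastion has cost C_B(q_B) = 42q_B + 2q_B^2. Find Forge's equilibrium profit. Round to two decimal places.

Forge's profit: π_F = (85 - 3Q)q_F - (34q_F + (3/2)q_F²). Setting ∂π_F/∂q_F = 0: 51 - 9q_F - 3(q_B) = 0.
Bastion's first-order condition: 43 - 10q_B - 3(q_F) = 0.
So q_F = (51 - 3q_B)/9 and q_B = (43 - 3q_F)/10.
Substituting one into the other gives q_F = 127/27 and q_B = 26/9.
Price P = 85 - 3·(205/27) = 560/9.
Forge's profit: (560/9)·(127/27) - 34·(127/27) - (3/2)(127/27)² = 99.5617.

99.56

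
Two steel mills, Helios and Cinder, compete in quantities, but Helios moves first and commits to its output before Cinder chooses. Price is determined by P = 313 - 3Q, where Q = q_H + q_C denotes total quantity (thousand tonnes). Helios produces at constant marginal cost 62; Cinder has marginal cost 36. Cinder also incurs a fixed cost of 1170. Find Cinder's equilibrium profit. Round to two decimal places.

The follower Cinder best-responds to any q_H: π_C = (313 - 3Q)q_C - 36q_C.
Follower FOC: 277 - 3q_H - 6q_C = 0, so q_C(q_H) = (277 - 3q_H)/6.
Helios substitutes q_C(q_H) into its own profit: π_H = q_H(313 - 3q_H - (277 - 3q_H)/2) - 62q_H = (349/2 - (3/2)q_H)q_H - 62q_H.
Leader FOC: 225/2 - 3q_H = 0, so q_H = 75/2.
Then q_C = (277 - 3·(75/2))/6 = 329/12.
Price P = 313 - 3·(779/12) = 473/4.
Cinder's profit: (473/4 - 36)·(329/12) - 1170 = 1085.0208.

1085.02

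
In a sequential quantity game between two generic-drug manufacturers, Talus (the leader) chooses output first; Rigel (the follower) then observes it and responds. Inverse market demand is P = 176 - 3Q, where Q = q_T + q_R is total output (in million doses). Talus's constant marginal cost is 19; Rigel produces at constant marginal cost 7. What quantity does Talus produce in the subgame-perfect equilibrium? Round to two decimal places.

24.17

Solve by backward induction. Given q_T, the follower Rigel maximises π_R = (176 - 3q_T - 3q_R)q_R - 7q_R.
Setting the follower's marginal profit to zero, 169 - 3q_T - 6q_R = 0, i.e. q_R = (169 - 3q_T)/6.
The leader anticipates this reaction. Substituting into P = 176 - 3Q gives P = 183/2 - (3/2)q_T, so π_T = (183/2 - (3/2)q_T)q_T - 19q_T.
The leader's first-order condition 145/2 - 3q_T = 0 yields q_T = 145/6.
Then q_R = (169 - 3·(145/6))/6 = 193/12.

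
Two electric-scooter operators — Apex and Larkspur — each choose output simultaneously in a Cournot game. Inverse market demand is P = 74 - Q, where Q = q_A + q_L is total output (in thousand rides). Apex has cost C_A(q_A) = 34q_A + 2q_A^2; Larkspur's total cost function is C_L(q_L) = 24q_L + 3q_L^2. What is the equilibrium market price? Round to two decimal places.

Apex's profit: π_A = (74 - Q)q_A - (34q_A + 2q_A²). Setting ∂π_A/∂q_A = 0: 40 - 6q_A - (q_L) = 0.
Larkspur's profit: π_L = (74 - Q)q_L - (24q_L + 3q_L²). Setting ∂π_L/∂q_L = 0: 50 - 8q_L - (q_A) = 0.
Rearranging gives the reaction functions q_A = (40 - q_L)/6 and q_L = (50 - q_A)/8.
Substituting one into the other gives q_A = 270/47 and q_L = 260/47.
Total output Q = 530/47, so price P = 74 - 530/47 = 62.7234.

62.72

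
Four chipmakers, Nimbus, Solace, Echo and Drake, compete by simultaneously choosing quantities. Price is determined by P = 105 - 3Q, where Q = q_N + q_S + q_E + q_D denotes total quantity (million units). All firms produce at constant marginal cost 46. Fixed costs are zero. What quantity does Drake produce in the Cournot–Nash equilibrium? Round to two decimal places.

A representative firm's profit is π_i = q_i(105 - 3Q) - 46q_i.
Setting ∂π_i/∂q_i = 0 with rivals' quantities fixed: 59 - 6q_i - 3·Σ_{j≠i} q_j = 0.
By symmetry each firm produces the same amount; substituting Σ_{j≠i} q_j = 3q_i yields q_i = 59/15.

3.93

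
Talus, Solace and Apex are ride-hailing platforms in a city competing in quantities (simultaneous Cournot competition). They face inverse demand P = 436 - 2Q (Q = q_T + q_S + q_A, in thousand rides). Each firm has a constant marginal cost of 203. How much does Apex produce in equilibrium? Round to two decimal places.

A representative firm's profit is π_i = q_i(436 - 2Q) - 203q_i.
First-order condition (treating rivals' output as given): 233 - 4q_i - 2·Σ_{j≠i} q_j = 0.
With identical firms every q_j equals q_i, so Σ_{j≠i} q_j = 2q_i and 233 = 8q_i, giving q_i = 233/8.

29.13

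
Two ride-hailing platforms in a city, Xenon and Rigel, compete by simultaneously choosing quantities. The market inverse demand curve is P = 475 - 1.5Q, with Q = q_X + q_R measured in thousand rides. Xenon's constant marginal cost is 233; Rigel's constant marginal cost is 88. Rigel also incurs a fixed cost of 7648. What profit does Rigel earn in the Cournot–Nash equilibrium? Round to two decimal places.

Xenon's profit: π_X = (475 - 1.5Q)q_X - (233q_X). Setting ∂π_X/∂q_X = 0: 242 - 3q_X - (3/2)(q_R) = 0.
Rigel's profit: π_R = (475 - 1.5Q)q_R - (88q_R). Setting ∂π_R/∂q_R = 0: 387 - 3q_R - (3/2)(q_X) = 0.
Rearranging gives the reaction functions q_X = (242 - (3/2)q_R)/3 and q_R = (387 - (3/2)q_X)/3.
Substituting one into the other gives q_X = 194/9 and q_R = 1064/9.
Price P = 475 - (3/2)·(1258/9) = 796/3.
Rigel's profit: (796/3 - 88)·(1064/9) - 7648 = 13316.7407.

13316.74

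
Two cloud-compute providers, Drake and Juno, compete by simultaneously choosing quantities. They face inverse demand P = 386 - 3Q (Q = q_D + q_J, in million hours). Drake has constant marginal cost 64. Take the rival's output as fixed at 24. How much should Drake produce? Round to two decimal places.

With the rival's output fixed at 24, Drake's profit is π_D = (386 - 3·24 - 3q_D)q_D - (64q_D) = (314 - 3q_D)q_D - (64q_D).
∂π_D/∂q_D = 250 - 6q_D = 0, so q_D = 125/3.

41.67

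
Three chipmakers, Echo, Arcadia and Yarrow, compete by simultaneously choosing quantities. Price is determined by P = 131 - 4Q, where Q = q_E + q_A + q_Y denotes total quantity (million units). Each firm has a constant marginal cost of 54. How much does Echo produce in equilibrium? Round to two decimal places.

Each firm earns π_i = (131 - 4Q)q_i - 54q_i.
First-order condition (treating rivals' output as given): 77 - 8q_i - 4·Σ_{j≠i} q_j = 0.
By symmetry each firm produces the same amount; substituting Σ_{j≠i} q_j = 2q_i yields q_i = 77/16.

4.81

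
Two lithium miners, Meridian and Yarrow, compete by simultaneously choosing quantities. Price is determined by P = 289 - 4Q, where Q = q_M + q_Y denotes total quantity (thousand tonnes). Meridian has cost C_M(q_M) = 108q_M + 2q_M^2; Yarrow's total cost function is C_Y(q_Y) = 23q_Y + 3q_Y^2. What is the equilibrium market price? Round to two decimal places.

Meridian's profit: π_M = (289 - 4Q)q_M - (108q_M + 2q_M²). Setting ∂π_M/∂q_M = 0: 181 - 12q_M - 4(q_Y) = 0.
Yarrow's profit: π_Y = (289 - 4Q)q_Y - (23q_Y + 3q_Y²). Setting ∂π_Y/∂q_Y = 0: 266 - 14q_Y - 4(q_M) = 0.
Rearranging gives the reaction functions q_M = (181 - 4q_Y)/12 and q_Y = (266 - 4q_M)/14.
Substituting one into the other gives q_M = 735/76 and q_Y = 617/38.
Total output Q = 1969/76, so price P = 289 - 4·(1969/76) = 185.3684.

185.37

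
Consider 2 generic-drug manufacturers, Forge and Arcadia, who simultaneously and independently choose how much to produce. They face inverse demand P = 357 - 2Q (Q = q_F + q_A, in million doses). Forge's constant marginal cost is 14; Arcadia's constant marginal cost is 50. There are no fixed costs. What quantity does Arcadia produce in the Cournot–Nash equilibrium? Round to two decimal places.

45.17

Forge's profit: π_F = (357 - 2Q)q_F - (14q_F). Setting ∂π_F/∂q_F = 0: 343 - 4q_F - 2(q_A) = 0.
Arcadia's profit: π_A = (357 - 2Q)q_A - (50q_A). Setting ∂π_A/∂q_A = 0: 307 - 4q_A - 2(q_F) = 0.
So q_F = (343 - 2q_A)/4 and q_A = (307 - 2q_F)/4.
Solving the pair: q_F = 379/6, q_A = 271/6.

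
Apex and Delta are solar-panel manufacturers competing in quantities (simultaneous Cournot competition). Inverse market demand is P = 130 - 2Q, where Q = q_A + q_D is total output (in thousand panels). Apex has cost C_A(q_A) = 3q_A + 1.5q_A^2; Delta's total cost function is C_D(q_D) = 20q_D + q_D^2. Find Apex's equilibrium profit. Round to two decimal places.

Apex's profit: π_A = (130 - 2Q)q_A - (3q_A + (3/2)q_A²). Setting ∂π_A/∂q_A = 0: 127 - 7q_A - 2(q_D) = 0.
Delta's profit: π_D = (130 - 2Q)q_D - (20q_D + q_D²). Setting ∂π_D/∂q_D = 0: 110 - 6q_D - 2(q_A) = 0.
Best responses: q_A = (127 - 2q_D)/7, q_D = (110 - 2q_A)/6.
Solving the pair: q_A = 271/19, q_D = 258/19.
Price P = 130 - 2·(529/19) = 1412/19.
Apex's profit: (1412/19)·(271/19) - 3·(271/19) - (3/2)(271/19)² = 712.0319.

712.03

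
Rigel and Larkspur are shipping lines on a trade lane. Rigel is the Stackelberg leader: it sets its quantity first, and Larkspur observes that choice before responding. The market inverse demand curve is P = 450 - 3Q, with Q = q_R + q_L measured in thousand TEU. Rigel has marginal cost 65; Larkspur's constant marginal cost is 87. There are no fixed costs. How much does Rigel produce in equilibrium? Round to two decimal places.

Solve by backward induction. Given q_R, the follower Larkspur maximises π_L = (450 - 3q_R - 3q_L)q_L - 87q_L.
Follower FOC: 363 - 3q_R - 6q_L = 0, so q_L(q_R) = (363 - 3q_R)/6.
Rigel substitutes q_L(q_R) into its own profit: π_R = q_R(450 - 3q_R - (363 - 3q_R)/2) - 65q_R = (537/2 - (3/2)q_R)q_R - 65q_R.
Maximising: ∂π_R/∂q_R = 407/2 - 3q_R = 0, giving q_R = 407/6.
Then q_L = (363 - 3·(407/6))/6 = 319/12.

67.83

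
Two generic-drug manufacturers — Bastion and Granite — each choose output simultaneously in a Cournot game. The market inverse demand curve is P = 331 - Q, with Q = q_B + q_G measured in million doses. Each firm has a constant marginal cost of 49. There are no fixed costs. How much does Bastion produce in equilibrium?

94

A representative firm's profit is π_i = q_i(331 - Q) - 49q_i.
First-order condition (treating rivals' output as given): 282 - 2q_i - q_j = 0.
With identical firms every q_j equals q_i, so q_j = q_i and 282 = 3q_i, giving q_i = 94.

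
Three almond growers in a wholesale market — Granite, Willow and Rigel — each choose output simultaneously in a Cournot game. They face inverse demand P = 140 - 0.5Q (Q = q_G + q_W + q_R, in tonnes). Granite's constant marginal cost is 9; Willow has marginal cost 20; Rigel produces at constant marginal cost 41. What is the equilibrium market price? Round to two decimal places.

Granite's profit: π_G = (140 - 0.5Q)q_G - (9q_G). Setting ∂π_G/∂q_G = 0: 131 - q_G - (1/2)(q_W + q_R) = 0.
Willow's profit: π_W = (140 - 0.5Q)q_W - (20q_W). Setting ∂π_W/∂q_W = 0: 120 - q_W - (1/2)(q_G + q_R) = 0.
Rigel's first-order condition: 99 - q_R - (1/2)(q_G + q_W) = 0.
Adding the 3 first-order conditions: 350 − 2Q = 0, so Q = 175.
Back-substituting: q_G = (131 − 175/2)/(1/2) = 87, q_W = (120 − 175/2)/(1/2) = 65, q_R = (99 − 175/2)/(1/2) = 23.
Total output Q = 175, so price P = 140 - (1/2)·175 = 105/2.

52.50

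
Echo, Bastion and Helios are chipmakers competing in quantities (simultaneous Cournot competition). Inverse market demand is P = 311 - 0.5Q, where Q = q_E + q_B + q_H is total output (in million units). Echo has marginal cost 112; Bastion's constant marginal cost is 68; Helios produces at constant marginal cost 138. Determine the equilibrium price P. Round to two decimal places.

157.25

Echo's profit: π_E = (311 - 0.5Q)q_E - (112q_E). Setting ∂π_E/∂q_E = 0: 199 - q_E - (1/2)(q_B + q_H) = 0.
Bastion's first-order condition: 243 - q_B - (1/2)(q_E + q_H) = 0.
Helios's first-order condition: 173 - q_H - (1/2)(q_E + q_B) = 0.
Summing all 3 equations gives 615 − 2Q = 0, hence Q = 615/2.
Back-substituting: q_E = (199 − 615/4)/(1/2) = 181/2, q_B = (243 − 615/4)/(1/2) = 357/2, q_H = (173 − 615/4)/(1/2) = 77/2.
Total output Q = 615/2, so price P = 311 - (1/2)·(615/2) = 629/4.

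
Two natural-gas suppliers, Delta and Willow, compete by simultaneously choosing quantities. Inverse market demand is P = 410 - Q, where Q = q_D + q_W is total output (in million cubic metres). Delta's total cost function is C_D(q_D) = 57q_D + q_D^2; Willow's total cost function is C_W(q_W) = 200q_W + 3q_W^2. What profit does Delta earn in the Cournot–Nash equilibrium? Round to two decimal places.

Delta's profit: π_D = (410 - Q)q_D - (57q_D + q_D²). Setting ∂π_D/∂q_D = 0: 353 - 4q_D - (q_W) = 0.
Willow's first-order condition: 210 - 8q_W - (q_D) = 0.
So q_D = (353 - q_W)/4 and q_W = (210 - q_D)/8.
Solving the pair: q_D = 84.3226, q_W = 487/31.
Price P = 410 - 100.0323 = 309.9677.
Delta's profit: 309.9677·84.3226 - 57·84.3226 - 84.3226² = 14220.5952.

14220.60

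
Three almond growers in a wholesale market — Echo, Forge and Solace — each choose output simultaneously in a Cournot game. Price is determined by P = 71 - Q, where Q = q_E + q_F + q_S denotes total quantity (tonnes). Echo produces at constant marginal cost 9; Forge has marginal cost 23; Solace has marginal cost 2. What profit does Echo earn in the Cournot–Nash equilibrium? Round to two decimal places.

297.56

Echo's profit: π_E = (71 - Q)q_E - (9q_E). Setting ∂π_E/∂q_E = 0: 62 - 2q_E - (q_F + q_S) = 0.
Forge's profit: π_F = (71 - Q)q_F - (23q_F). Setting ∂π_F/∂q_F = 0: 48 - 2q_F - (q_E + q_S) = 0.
Solace's first-order condition: 69 - 2q_S - (q_E + q_F) = 0.
Adding the 3 first-order conditions: 179 − 4Q = 0, so Q = 179/4.
Back-substituting: q_E = (62 − 179/4) = 69/4, q_F = (48 − 179/4) = 13/4, q_S = (69 − 179/4) = 97/4.
Price P = 71 - 179/4 = 105/4.
Echo's profit: (105/4 - 9)·(69/4) = 297.5625.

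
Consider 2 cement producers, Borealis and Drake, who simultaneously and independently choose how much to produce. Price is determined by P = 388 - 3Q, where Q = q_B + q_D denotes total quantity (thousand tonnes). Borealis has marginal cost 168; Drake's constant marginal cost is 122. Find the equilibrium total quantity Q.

Borealis's profit: π_B = (388 - 3Q)q_B - (168q_B). Setting ∂π_B/∂q_B = 0: 220 - 6q_B - 3(q_D) = 0.
Drake's profit: π_D = (388 - 3Q)q_D - (122q_D). Setting ∂π_D/∂q_D = 0: 266 - 6q_D - 3(q_B) = 0.
Best responses: q_B = (220 - 3q_D)/6, q_D = (266 - 3q_B)/6.
Solving the pair: q_B = 58/3, q_D = 104/3.
Total output Q = 58/3 + 104/3 = 54.

54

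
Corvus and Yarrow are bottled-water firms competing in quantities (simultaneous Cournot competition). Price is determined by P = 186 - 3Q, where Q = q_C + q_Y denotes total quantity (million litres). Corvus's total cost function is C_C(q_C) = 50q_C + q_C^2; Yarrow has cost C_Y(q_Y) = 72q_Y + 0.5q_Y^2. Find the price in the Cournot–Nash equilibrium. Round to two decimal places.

Corvus's profit: π_C = (186 - 3Q)q_C - (50q_C + q_C²). Setting ∂π_C/∂q_C = 0: 136 - 8q_C - 3(q_Y) = 0.
Yarrow's profit: π_Y = (186 - 3Q)q_Y - (72q_Y + (1/2)q_Y²). Setting ∂π_Y/∂q_Y = 0: 114 - 7q_Y - 3(q_C) = 0.
Best responses: q_C = (136 - 3q_Y)/8, q_Y = (114 - 3q_C)/7.
Substituting one into the other gives q_C = 610/47 and q_Y = 504/47.
Total output Q = 1114/47, so price P = 186 - 3·(1114/47) = 114.8936.

114.89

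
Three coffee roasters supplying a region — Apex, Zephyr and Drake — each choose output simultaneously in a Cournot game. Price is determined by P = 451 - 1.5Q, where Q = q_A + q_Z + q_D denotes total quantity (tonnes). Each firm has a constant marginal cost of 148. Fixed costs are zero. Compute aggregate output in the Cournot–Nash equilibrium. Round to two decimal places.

151.50

A representative firm's profit is π_i = q_i(451 - 1.5Q) - 148q_i.
Setting ∂π_i/∂q_i = 0 with rivals' quantities fixed: 303 - 3q_i - (3/2)·Σ_{j≠i} q_j = 0.
With identical firms every q_j equals q_i, so Σ_{j≠i} q_j = 2q_i and 303 = 6q_i, giving q_i = 101/2.
Total output Q = 101/2 + 101/2 + 101/2 = 303/2.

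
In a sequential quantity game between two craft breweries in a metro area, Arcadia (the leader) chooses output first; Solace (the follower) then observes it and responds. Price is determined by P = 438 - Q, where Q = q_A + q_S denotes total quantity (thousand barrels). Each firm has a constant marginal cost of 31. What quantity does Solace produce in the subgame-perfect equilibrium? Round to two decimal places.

Solve by backward induction. Given q_A, the follower Solace maximises π_S = (438 - q_A - q_S)q_S - 31q_S.
∂π_S/∂q_S = 407 - q_A - 2q_S = 0 gives the reaction function q_S = (407 - q_A)/2.
Arcadia substitutes q_S(q_A) into its own profit: π_A = q_A(438 - q_A - (407 - q_A)/2) - 31q_A = (469/2 - (1/2)q_A)q_A - 31q_A.
The leader's first-order condition 407/2 - q_A = 0 yields q_A = 407/2.
Then q_S = (407 - 407/2)/2 = 407/4.

101.75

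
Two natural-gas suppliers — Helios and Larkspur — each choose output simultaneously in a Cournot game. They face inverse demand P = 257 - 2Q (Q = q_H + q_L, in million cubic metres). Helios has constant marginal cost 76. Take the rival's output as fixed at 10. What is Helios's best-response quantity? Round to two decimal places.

With the rival's output fixed at 10, Helios's profit is π_H = (257 - 2·10 - 2q_H)q_H - (76q_H) = (237 - 2q_H)q_H - (76q_H).
∂π_H/∂q_H = 161 - 4q_H = 0, so q_H = 161/4.

40.25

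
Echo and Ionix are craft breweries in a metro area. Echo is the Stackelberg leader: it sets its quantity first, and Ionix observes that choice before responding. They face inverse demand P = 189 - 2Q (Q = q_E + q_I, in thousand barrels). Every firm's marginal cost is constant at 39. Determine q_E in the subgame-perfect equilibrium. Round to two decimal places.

The follower Ionix best-responds to any q_E: π_I = (189 - 2Q)q_I - 39q_I.
∂π_I/∂q_I = 150 - 2q_E - 4q_I = 0 gives the reaction function q_I = (150 - 2q_E)/4.
The leader anticipates this reaction. Substituting into P = 189 - 2Q gives P = 114 - q_E, so π_E = (114 - q_E)q_E - 39q_E.
Leader FOC: 75 - 2q_E = 0, so q_E = 75/2.
Then q_I = (150 - 2·(75/2))/4 = 75/4.

37.50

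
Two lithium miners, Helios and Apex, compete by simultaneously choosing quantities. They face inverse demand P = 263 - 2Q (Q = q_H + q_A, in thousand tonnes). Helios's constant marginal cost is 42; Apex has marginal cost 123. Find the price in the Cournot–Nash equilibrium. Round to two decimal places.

Helios's profit: π_H = (263 - 2Q)q_H - (42q_H). Setting ∂π_H/∂q_H = 0: 221 - 4q_H - 2(q_A) = 0.
Apex's profit: π_A = (263 - 2Q)q_A - (123q_A). Setting ∂π_A/∂q_A = 0: 140 - 4q_A - 2(q_H) = 0.
So q_H = (221 - 2q_A)/4 and q_A = (140 - 2q_H)/4.
Solving the pair: q_H = 151/3, q_A = 59/6.
Total output Q = 361/6, so price P = 263 - 2·(361/6) = 428/3.

142.67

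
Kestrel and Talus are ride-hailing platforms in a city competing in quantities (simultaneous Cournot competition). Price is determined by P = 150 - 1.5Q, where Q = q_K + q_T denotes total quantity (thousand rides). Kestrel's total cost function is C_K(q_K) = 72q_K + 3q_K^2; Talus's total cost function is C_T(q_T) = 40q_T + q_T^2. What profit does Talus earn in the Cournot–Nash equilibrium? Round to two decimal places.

Kestrel's profit: π_K = (150 - 1.5Q)q_K - (72q_K + 3q_K²). Setting ∂π_K/∂q_K = 0: 78 - 9q_K - (3/2)(q_T) = 0.
Talus's first-order condition: 110 - 5q_T - (3/2)(q_K) = 0.
Rearranging gives the reaction functions q_K = (78 - (3/2)q_T)/9 and q_T = (110 - (3/2)q_K)/5.
Substituting one into the other gives q_K = 100/19 and q_T = 388/19.
Price P = 150 - (3/2)·(488/19) = 111.4737.
Talus's profit: 111.4737·(388/19) - 40·(388/19) - (388/19)² = 1042.5485.

1042.55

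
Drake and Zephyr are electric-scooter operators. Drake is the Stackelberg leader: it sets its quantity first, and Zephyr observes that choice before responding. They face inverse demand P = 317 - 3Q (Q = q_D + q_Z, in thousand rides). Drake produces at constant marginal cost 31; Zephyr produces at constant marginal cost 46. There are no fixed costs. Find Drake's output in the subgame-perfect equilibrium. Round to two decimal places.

50.17

The follower Zephyr best-responds to any q_D: π_Z = (317 - 3Q)q_Z - 46q_Z.
Setting the follower's marginal profit to zero, 271 - 3q_D - 6q_Z = 0, i.e. q_Z = (271 - 3q_D)/6.
Drake substitutes q_Z(q_D) into its own profit: π_D = q_D(317 - 3q_D - (271 - 3q_D)/2) - 31q_D = (363/2 - (3/2)q_D)q_D - 31q_D.
Leader FOC: 301/2 - 3q_D = 0, so q_D = 301/6.
Then q_Z = (271 - 3·(301/6))/6 = 241/12.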